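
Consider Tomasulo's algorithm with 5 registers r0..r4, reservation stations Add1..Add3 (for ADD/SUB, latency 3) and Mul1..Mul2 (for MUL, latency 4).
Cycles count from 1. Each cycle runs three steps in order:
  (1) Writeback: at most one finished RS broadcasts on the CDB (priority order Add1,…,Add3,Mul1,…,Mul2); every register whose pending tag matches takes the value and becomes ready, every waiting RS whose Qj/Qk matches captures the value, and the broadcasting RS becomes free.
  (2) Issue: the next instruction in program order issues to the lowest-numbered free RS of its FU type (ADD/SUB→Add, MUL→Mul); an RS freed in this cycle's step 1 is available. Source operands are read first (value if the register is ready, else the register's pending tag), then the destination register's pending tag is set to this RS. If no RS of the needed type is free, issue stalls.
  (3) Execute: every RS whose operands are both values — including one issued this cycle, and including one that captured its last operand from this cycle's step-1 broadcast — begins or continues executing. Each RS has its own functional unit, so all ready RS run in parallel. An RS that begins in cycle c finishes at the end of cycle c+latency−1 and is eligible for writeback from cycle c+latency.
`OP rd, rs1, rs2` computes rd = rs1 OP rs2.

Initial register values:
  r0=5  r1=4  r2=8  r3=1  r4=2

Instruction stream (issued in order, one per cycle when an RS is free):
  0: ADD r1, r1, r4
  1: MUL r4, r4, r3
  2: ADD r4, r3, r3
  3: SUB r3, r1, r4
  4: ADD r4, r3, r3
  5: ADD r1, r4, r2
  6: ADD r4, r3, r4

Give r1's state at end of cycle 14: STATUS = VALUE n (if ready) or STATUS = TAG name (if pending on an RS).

STATUS = TAG Add2

cycle 1: issue ADD r1<-Add1 // r0:5,r1:Add1,r2:8,r3:1,r4:2
cycle 2: issue MUL r4<-Mul1 // r0:5,r1:Add1,r2:8,r3:1,r4:Mul1
cycle 3: issue ADD r4<-Add2 // r0:5,r1:Add1,r2:8,r3:1,r4:Add2
cycle 4: CDB Add1=6; issue SUB r3<-Add1 // r0:5,r1:6,r2:8,r3:Add1,r4:Add2
cycle 5: issue ADD r4<-Add3 // r0:5,r1:6,r2:8,r3:Add1,r4:Add3
cycle 6: CDB Add2=2; issue ADD r1<-Add2 // r0:5,r1:Add2,r2:8,r3:Add1,r4:Add3
cycle 7: CDB Mul1=2; stall // r0:5,r1:Add2,r2:8,r3:Add1,r4:Add3
cycle 8: stall // r0:5,r1:Add2,r2:8,r3:Add1,r4:Add3
cycle 9: CDB Add1=4; issue ADD r4<-Add1 // r0:5,r1:Add2,r2:8,r3:4,r4:Add1
cycle 10: - // r0:5,r1:Add2,r2:8,r3:4,r4:Add1
cycle 11: - // r0:5,r1:Add2,r2:8,r3:4,r4:Add1
cycle 12: CDB Add3=8 // r0:5,r1:Add2,r2:8,r3:4,r4:Add1
cycle 13: - // r0:5,r1:Add2,r2:8,r3:4,r4:Add1
cycle 14: - // r0:5,r1:Add2,r2:8,r3:4,r4:Add1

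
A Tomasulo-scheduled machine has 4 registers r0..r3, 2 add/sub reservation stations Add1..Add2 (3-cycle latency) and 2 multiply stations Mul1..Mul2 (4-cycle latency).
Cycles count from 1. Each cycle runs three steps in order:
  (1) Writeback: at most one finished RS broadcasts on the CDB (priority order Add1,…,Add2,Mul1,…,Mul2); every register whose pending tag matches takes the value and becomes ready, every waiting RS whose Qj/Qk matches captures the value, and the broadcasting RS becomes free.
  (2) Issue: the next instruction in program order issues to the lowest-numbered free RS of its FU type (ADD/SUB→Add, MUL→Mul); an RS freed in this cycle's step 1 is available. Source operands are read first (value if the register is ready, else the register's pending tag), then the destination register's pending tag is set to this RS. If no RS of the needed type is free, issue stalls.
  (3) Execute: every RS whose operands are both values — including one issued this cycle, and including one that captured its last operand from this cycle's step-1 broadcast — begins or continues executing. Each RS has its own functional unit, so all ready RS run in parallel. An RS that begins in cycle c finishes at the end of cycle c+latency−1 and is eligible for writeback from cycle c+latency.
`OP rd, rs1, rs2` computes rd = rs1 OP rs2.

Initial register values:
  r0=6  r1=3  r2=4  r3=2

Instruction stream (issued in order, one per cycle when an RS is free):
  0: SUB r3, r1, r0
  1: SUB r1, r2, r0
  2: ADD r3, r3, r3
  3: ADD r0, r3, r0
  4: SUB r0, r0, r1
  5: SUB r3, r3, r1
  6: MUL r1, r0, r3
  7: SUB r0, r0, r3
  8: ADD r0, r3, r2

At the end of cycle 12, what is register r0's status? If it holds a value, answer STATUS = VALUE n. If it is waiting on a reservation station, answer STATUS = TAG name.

STATUS = TAG Add1

c1: issue SUB r3<-Add1 | r0:6,r1:3,r2:4,r3:Add1
c2: issue SUB r1<-Add2 | r0:6,r1:Add2,r2:4,r3:Add1
c3: stall | r0:6,r1:Add2,r2:4,r3:Add1
c4: CDB Add1=-3; issue ADD r3<-Add1 | r0:6,r1:Add2,r2:4,r3:Add1
c5: CDB Add2=-2; issue ADD r0<-Add2 | r0:Add2,r1:-2,r2:4,r3:Add1
c6: stall | r0:Add2,r1:-2,r2:4,r3:Add1
c7: CDB Add1=-6; issue SUB r0<-Add1 | r0:Add1,r1:-2,r2:4,r3:-6
c8: stall | r0:Add1,r1:-2,r2:4,r3:-6
c9: stall | r0:Add1,r1:-2,r2:4,r3:-6
c10: CDB Add2=0; issue SUB r3<-Add2 | r0:Add1,r1:-2,r2:4,r3:Add2
c11: issue MUL r1<-Mul1 | r0:Add1,r1:Mul1,r2:4,r3:Add2
c12: stall | r0:Add1,r1:Mul1,r2:4,r3:Add2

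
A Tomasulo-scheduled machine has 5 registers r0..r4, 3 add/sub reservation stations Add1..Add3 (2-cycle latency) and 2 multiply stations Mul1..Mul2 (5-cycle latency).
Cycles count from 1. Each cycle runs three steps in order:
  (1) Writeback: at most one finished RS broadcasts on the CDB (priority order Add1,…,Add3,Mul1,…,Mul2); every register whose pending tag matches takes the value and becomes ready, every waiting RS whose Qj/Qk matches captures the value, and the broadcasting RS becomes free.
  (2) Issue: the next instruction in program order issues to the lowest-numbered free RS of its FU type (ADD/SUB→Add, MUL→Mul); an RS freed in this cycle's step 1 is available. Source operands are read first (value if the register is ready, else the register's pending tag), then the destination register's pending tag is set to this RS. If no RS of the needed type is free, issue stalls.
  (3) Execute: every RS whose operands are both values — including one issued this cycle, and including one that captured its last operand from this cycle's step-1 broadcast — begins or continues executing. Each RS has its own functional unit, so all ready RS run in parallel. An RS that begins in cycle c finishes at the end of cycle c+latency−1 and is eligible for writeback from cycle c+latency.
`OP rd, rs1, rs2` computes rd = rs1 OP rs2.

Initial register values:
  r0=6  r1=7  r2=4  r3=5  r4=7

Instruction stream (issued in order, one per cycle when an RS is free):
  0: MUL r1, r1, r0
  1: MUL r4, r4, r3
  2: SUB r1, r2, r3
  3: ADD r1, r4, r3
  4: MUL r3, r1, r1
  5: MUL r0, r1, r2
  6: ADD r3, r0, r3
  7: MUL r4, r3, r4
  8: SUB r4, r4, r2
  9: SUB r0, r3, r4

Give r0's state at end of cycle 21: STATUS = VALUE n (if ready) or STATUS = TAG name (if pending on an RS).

STATUS = TAG Add3

cycle 1: issue MUL r1<-Mul1 // r0:6,r1:Mul1,r2:4,r3:5,r4:7
cycle 2: issue MUL r4<-Mul2 // r0:6,r1:Mul1,r2:4,r3:5,r4:Mul2
cycle 3: issue SUB r1<-Add1 // r0:6,r1:Add1,r2:4,r3:5,r4:Mul2
cycle 4: issue ADD r1<-Add2 // r0:6,r1:Add2,r2:4,r3:5,r4:Mul2
cycle 5: CDB Add1=-1; stall // r0:6,r1:Add2,r2:4,r3:5,r4:Mul2
cycle 6: CDB Mul1=42; issue MUL r3<-Mul1 // r0:6,r1:Add2,r2:4,r3:Mul1,r4:Mul2
cycle 7: CDB Mul2=35; issue MUL r0<-Mul2 // r0:Mul2,r1:Add2,r2:4,r3:Mul1,r4:35
cycle 8: issue ADD r3<-Add1 // r0:Mul2,r1:Add2,r2:4,r3:Add1,r4:35
cycle 9: CDB Add2=40; stall // r0:Mul2,r1:40,r2:4,r3:Add1,r4:35
cycle 10: stall // r0:Mul2,r1:40,r2:4,r3:Add1,r4:35
cycle 11: stall // r0:Mul2,r1:40,r2:4,r3:Add1,r4:35
cycle 12: stall // r0:Mul2,r1:40,r2:4,r3:Add1,r4:35
cycle 13: stall // r0:Mul2,r1:40,r2:4,r3:Add1,r4:35
cycle 14: CDB Mul1=1600; issue MUL r4<-Mul1 // r0:Mul2,r1:40,r2:4,r3:Add1,r4:Mul1
cycle 15: CDB Mul2=160; issue SUB r4<-Add2 // r0:160,r1:40,r2:4,r3:Add1,r4:Add2
cycle 16: issue SUB r0<-Add3 // r0:Add3,r1:40,r2:4,r3:Add1,r4:Add2
cycle 17: CDB Add1=1760 // r0:Add3,r1:40,r2:4,r3:1760,r4:Add2
cycle 18: - // r0:Add3,r1:40,r2:4,r3:1760,r4:Add2
cycle 19: - // r0:Add3,r1:40,r2:4,r3:1760,r4:Add2
cycle 20: - // r0:Add3,r1:40,r2:4,r3:1760,r4:Add2
cycle 21: - // r0:Add3,r1:40,r2:4,r3:1760,r4:Add2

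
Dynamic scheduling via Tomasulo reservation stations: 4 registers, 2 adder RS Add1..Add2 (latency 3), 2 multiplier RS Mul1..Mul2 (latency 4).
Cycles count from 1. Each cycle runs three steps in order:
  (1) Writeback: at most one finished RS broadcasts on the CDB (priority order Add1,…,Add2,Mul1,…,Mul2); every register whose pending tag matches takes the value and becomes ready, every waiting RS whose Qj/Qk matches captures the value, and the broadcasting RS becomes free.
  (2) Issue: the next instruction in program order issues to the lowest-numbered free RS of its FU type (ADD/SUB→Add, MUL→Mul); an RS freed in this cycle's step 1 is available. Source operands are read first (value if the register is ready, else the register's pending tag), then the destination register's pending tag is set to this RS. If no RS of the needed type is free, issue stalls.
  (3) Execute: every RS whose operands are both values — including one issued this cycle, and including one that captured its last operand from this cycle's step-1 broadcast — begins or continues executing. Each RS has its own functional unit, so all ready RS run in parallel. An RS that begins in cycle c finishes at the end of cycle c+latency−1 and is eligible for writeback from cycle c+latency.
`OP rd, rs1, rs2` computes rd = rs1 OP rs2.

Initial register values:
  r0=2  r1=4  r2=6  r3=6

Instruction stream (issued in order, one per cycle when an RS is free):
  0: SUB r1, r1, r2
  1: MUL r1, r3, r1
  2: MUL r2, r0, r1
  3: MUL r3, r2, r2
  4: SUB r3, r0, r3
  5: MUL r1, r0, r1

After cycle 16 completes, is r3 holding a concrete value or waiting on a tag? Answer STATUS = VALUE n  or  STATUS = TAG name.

c1: issue SUB r1<-Add1 | r0:2,r1:Add1,r2:6,r3:6
c2: issue MUL r1<-Mul1 | r0:2,r1:Mul1,r2:6,r3:6
c3: issue MUL r2<-Mul2 | r0:2,r1:Mul1,r2:Mul2,r3:6
c4: CDB Add1=-2; stall | r0:2,r1:Mul1,r2:Mul2,r3:6
c5: stall | r0:2,r1:Mul1,r2:Mul2,r3:6
c6: stall | r0:2,r1:Mul1,r2:Mul2,r3:6
c7: stall | r0:2,r1:Mul1,r2:Mul2,r3:6
c8: CDB Mul1=-12; issue MUL r3<-Mul1 | r0:2,r1:-12,r2:Mul2,r3:Mul1
c9: issue SUB r3<-Add1 | r0:2,r1:-12,r2:Mul2,r3:Add1
c10: stall | r0:2,r1:-12,r2:Mul2,r3:Add1
c11: stall | r0:2,r1:-12,r2:Mul2,r3:Add1
c12: CDB Mul2=-24; issue MUL r1<-Mul2 | r0:2,r1:Mul2,r2:-24,r3:Add1
c13: - | r0:2,r1:Mul2,r2:-24,r3:Add1
c14: - | r0:2,r1:Mul2,r2:-24,r3:Add1
c15: - | r0:2,r1:Mul2,r2:-24,r3:Add1
c16: CDB Mul1=576 | r0:2,r1:Mul2,r2:-24,r3:Add1

STATUS = TAG Add1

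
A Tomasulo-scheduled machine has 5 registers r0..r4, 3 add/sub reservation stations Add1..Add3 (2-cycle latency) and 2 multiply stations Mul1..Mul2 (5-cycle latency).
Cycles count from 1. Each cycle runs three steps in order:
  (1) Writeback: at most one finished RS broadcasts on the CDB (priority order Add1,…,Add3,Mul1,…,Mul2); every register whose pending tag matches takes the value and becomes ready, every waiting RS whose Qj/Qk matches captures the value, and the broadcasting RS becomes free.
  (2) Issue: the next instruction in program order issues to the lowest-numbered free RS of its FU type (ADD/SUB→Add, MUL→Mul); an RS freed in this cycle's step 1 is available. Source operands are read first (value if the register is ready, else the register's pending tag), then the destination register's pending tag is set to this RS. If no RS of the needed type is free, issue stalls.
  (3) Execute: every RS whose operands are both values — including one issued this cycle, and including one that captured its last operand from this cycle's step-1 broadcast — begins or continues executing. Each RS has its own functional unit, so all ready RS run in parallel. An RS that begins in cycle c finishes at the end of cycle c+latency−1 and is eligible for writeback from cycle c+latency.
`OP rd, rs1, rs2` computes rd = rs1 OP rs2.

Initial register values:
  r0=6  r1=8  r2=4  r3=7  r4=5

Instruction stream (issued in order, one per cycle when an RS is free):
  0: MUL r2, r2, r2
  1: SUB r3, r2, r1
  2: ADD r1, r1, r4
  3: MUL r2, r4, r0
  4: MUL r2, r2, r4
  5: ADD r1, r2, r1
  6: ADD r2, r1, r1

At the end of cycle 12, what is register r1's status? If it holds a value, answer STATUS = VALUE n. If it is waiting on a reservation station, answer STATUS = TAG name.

STATUS = TAG Add2

  c1: issue MUL r2<-Mul1  regs: r0:6,r1:8,r2:Mul1,r3:7,r4:5
  c2: issue SUB r3<-Add1  regs: r0:6,r1:8,r2:Mul1,r3:Add1,r4:5
  c3: issue ADD r1<-Add2  regs: r0:6,r1:Add2,r2:Mul1,r3:Add1,r4:5
  c4: issue MUL r2<-Mul2  regs: r0:6,r1:Add2,r2:Mul2,r3:Add1,r4:5
  c5: CDB Add2=13; stall  regs: r0:6,r1:13,r2:Mul2,r3:Add1,r4:5
  c6: CDB Mul1=16; issue MUL r2<-Mul1  regs: r0:6,r1:13,r2:Mul1,r3:Add1,r4:5
  c7: issue ADD r1<-Add2  regs: r0:6,r1:Add2,r2:Mul1,r3:Add1,r4:5
  c8: CDB Add1=8; issue ADD r2<-Add1  regs: r0:6,r1:Add2,r2:Add1,r3:8,r4:5
  c9: CDB Mul2=30  regs: r0:6,r1:Add2,r2:Add1,r3:8,r4:5
  c10: -  regs: r0:6,r1:Add2,r2:Add1,r3:8,r4:5
  c11: -  regs: r0:6,r1:Add2,r2:Add1,r3:8,r4:5
  c12: -  regs: r0:6,r1:Add2,r2:Add1,r3:8,r4:5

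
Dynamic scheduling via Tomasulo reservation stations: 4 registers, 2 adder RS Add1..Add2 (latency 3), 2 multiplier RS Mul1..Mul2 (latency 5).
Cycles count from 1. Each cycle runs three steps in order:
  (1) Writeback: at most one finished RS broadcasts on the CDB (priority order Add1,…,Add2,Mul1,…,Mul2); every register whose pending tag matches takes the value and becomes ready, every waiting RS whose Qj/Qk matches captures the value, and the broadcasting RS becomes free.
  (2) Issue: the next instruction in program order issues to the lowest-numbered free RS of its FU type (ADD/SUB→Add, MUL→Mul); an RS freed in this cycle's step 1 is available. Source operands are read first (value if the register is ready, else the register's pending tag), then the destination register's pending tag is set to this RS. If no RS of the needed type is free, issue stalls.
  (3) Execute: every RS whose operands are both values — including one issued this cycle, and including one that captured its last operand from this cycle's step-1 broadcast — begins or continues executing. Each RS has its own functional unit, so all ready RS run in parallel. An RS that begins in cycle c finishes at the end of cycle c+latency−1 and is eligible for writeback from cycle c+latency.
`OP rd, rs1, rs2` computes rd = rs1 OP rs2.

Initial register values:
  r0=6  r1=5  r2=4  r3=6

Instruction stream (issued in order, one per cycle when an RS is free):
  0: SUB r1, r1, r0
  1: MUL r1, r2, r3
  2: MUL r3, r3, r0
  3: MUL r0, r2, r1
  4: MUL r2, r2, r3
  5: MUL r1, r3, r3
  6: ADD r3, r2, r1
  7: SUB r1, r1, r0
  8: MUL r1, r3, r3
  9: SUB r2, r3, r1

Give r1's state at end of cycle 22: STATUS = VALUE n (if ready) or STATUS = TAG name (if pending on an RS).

STATUS = TAG Mul2

  c1: issue SUB r1<-Add1  regs: r0:6,r1:Add1,r2:4,r3:6
  c2: issue MUL r1<-Mul1  regs: r0:6,r1:Mul1,r2:4,r3:6
  c3: issue MUL r3<-Mul2  regs: r0:6,r1:Mul1,r2:4,r3:Mul2
  c4: CDB Add1=-1; stall  regs: r0:6,r1:Mul1,r2:4,r3:Mul2
  c5: stall  regs: r0:6,r1:Mul1,r2:4,r3:Mul2
  c6: stall  regs: r0:6,r1:Mul1,r2:4,r3:Mul2
  c7: CDB Mul1=24; issue MUL r0<-Mul1  regs: r0:Mul1,r1:24,r2:4,r3:Mul2
  c8: CDB Mul2=36; issue MUL r2<-Mul2  regs: r0:Mul1,r1:24,r2:Mul2,r3:36
  c9: stall  regs: r0:Mul1,r1:24,r2:Mul2,r3:36
  c10: stall  regs: r0:Mul1,r1:24,r2:Mul2,r3:36
  c11: stall  regs: r0:Mul1,r1:24,r2:Mul2,r3:36
  c12: CDB Mul1=96; issue MUL r1<-Mul1  regs: r0:96,r1:Mul1,r2:Mul2,r3:36
  c13: CDB Mul2=144; issue ADD r3<-Add1  regs: r0:96,r1:Mul1,r2:144,r3:Add1
  c14: issue SUB r1<-Add2  regs: r0:96,r1:Add2,r2:144,r3:Add1
  c15: issue MUL r1<-Mul2  regs: r0:96,r1:Mul2,r2:144,r3:Add1
  c16: stall  regs: r0:96,r1:Mul2,r2:144,r3:Add1
  c17: CDB Mul1=1296; stall  regs: r0:96,r1:Mul2,r2:144,r3:Add1
  c18: stall  regs: r0:96,r1:Mul2,r2:144,r3:Add1
  c19: stall  regs: r0:96,r1:Mul2,r2:144,r3:Add1
  c20: CDB Add1=1440; issue SUB r2<-Add1  regs: r0:96,r1:Mul2,r2:Add1,r3:1440
  c21: CDB Add2=1200  regs: r0:96,r1:Mul2,r2:Add1,r3:1440
  c22: -  regs: r0:96,r1:Mul2,r2:Add1,r3:1440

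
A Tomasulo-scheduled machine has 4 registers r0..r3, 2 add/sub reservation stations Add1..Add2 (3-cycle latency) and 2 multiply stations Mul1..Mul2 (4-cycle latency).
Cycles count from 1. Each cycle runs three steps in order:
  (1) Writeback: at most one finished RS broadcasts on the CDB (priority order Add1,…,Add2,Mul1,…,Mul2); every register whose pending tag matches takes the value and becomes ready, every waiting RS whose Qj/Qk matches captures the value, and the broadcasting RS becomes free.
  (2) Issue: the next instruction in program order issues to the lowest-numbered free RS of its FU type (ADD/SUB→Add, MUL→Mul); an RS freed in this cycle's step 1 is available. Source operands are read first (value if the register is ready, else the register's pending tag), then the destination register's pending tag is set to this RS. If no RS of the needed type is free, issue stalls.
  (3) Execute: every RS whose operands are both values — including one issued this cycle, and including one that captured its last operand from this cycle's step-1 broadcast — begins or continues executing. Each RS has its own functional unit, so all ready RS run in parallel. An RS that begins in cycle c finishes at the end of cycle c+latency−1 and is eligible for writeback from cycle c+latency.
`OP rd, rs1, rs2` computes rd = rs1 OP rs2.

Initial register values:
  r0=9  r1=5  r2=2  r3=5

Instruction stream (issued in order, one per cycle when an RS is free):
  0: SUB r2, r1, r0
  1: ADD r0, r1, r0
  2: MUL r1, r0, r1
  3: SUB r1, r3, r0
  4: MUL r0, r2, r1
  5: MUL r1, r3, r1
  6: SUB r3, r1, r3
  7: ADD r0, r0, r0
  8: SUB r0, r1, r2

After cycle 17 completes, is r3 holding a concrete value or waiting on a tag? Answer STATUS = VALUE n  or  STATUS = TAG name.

  c1: issue SUB r2<-Add1  regs: r0:9,r1:5,r2:Add1,r3:5
  c2: issue ADD r0<-Add2  regs: r0:Add2,r1:5,r2:Add1,r3:5
  c3: issue MUL r1<-Mul1  regs: r0:Add2,r1:Mul1,r2:Add1,r3:5
  c4: CDB Add1=-4; issue SUB r1<-Add1  regs: r0:Add2,r1:Add1,r2:-4,r3:5
  c5: CDB Add2=14; issue MUL r0<-Mul2  regs: r0:Mul2,r1:Add1,r2:-4,r3:5
  c6: stall  regs: r0:Mul2,r1:Add1,r2:-4,r3:5
  c7: stall  regs: r0:Mul2,r1:Add1,r2:-4,r3:5
  c8: CDB Add1=-9; stall  regs: r0:Mul2,r1:-9,r2:-4,r3:5
  c9: CDB Mul1=70; issue MUL r1<-Mul1  regs: r0:Mul2,r1:Mul1,r2:-4,r3:5
  c10: issue SUB r3<-Add1  regs: r0:Mul2,r1:Mul1,r2:-4,r3:Add1
  c11: issue ADD r0<-Add2  regs: r0:Add2,r1:Mul1,r2:-4,r3:Add1
  c12: CDB Mul2=36; stall  regs: r0:Add2,r1:Mul1,r2:-4,r3:Add1
  c13: CDB Mul1=-45; stall  regs: r0:Add2,r1:-45,r2:-4,r3:Add1
  c14: stall  regs: r0:Add2,r1:-45,r2:-4,r3:Add1
  c15: CDB Add2=72; issue SUB r0<-Add2  regs: r0:Add2,r1:-45,r2:-4,r3:Add1
  c16: CDB Add1=-50  regs: r0:Add2,r1:-45,r2:-4,r3:-50
  c17: -  regs: r0:Add2,r1:-45,r2:-4,r3:-50

STATUS = VALUE -50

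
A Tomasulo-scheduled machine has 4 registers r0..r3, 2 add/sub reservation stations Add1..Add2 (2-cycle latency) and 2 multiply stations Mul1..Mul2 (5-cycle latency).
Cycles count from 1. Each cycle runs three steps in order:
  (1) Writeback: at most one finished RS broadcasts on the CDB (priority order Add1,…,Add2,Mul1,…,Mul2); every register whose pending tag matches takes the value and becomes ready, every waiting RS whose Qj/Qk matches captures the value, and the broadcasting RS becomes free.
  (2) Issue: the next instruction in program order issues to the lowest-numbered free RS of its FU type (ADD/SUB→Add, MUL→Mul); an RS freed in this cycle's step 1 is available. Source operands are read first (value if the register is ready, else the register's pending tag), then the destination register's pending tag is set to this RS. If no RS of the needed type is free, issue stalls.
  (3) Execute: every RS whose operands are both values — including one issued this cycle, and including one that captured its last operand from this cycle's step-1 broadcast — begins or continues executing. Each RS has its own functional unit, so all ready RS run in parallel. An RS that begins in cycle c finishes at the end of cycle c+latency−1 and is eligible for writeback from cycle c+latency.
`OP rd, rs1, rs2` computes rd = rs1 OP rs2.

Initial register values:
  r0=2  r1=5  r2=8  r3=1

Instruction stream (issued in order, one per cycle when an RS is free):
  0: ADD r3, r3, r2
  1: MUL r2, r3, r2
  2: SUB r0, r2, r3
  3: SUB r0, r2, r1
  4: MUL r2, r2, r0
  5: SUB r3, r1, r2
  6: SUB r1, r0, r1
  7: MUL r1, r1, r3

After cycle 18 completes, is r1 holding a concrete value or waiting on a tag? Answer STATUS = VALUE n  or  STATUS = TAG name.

STATUS = TAG Mul1

cycle 1: issue ADD r3<-Add1 // r0:2,r1:5,r2:8,r3:Add1
cycle 2: issue MUL r2<-Mul1 // r0:2,r1:5,r2:Mul1,r3:Add1
cycle 3: CDB Add1=9; issue SUB r0<-Add1 // r0:Add1,r1:5,r2:Mul1,r3:9
cycle 4: issue SUB r0<-Add2 // r0:Add2,r1:5,r2:Mul1,r3:9
cycle 5: issue MUL r2<-Mul2 // r0:Add2,r1:5,r2:Mul2,r3:9
cycle 6: stall // r0:Add2,r1:5,r2:Mul2,r3:9
cycle 7: stall // r0:Add2,r1:5,r2:Mul2,r3:9
cycle 8: CDB Mul1=72; stall // r0:Add2,r1:5,r2:Mul2,r3:9
cycle 9: stall // r0:Add2,r1:5,r2:Mul2,r3:9
cycle 10: CDB Add1=63; issue SUB r3<-Add1 // r0:Add2,r1:5,r2:Mul2,r3:Add1
cycle 11: CDB Add2=67; issue SUB r1<-Add2 // r0:67,r1:Add2,r2:Mul2,r3:Add1
cycle 12: issue MUL r1<-Mul1 // r0:67,r1:Mul1,r2:Mul2,r3:Add1
cycle 13: CDB Add2=62 // r0:67,r1:Mul1,r2:Mul2,r3:Add1
cycle 14: - // r0:67,r1:Mul1,r2:Mul2,r3:Add1
cycle 15: - // r0:67,r1:Mul1,r2:Mul2,r3:Add1
cycle 16: CDB Mul2=4824 // r0:67,r1:Mul1,r2:4824,r3:Add1
cycle 17: - // r0:67,r1:Mul1,r2:4824,r3:Add1
cycle 18: CDB Add1=-4819 // r0:67,r1:Mul1,r2:4824,r3:-4819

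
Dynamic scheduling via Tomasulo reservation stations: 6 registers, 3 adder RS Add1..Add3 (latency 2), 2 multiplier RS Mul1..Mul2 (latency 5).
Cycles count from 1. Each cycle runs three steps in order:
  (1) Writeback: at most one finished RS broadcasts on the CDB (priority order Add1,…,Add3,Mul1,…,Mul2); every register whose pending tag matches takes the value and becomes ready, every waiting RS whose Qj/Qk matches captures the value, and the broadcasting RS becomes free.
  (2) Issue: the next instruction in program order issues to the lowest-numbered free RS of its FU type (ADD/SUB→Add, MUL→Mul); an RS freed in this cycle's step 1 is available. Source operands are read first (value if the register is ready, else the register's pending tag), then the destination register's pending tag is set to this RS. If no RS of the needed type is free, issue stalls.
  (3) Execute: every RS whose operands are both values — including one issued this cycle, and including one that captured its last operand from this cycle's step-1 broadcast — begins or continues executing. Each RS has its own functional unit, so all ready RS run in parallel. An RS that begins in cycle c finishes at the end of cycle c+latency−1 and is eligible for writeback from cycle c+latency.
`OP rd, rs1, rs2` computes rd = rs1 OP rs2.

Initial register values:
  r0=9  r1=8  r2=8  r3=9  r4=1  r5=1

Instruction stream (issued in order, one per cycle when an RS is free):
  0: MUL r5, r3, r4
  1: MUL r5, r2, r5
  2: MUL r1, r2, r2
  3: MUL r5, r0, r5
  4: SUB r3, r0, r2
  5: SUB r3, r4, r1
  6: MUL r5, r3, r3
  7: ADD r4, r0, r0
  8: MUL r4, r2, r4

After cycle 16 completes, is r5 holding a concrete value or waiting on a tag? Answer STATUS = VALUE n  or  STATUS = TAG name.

STATUS = TAG Mul2

c1: issue MUL r5<-Mul1 | r0:9,r1:8,r2:8,r3:9,r4:1,r5:Mul1
c2: issue MUL r5<-Mul2 | r0:9,r1:8,r2:8,r3:9,r4:1,r5:Mul2
c3: stall | r0:9,r1:8,r2:8,r3:9,r4:1,r5:Mul2
c4: stall | r0:9,r1:8,r2:8,r3:9,r4:1,r5:Mul2
c5: stall | r0:9,r1:8,r2:8,r3:9,r4:1,r5:Mul2
c6: CDB Mul1=9; issue MUL r1<-Mul1 | r0:9,r1:Mul1,r2:8,r3:9,r4:1,r5:Mul2
c7: stall | r0:9,r1:Mul1,r2:8,r3:9,r4:1,r5:Mul2
c8: stall | r0:9,r1:Mul1,r2:8,r3:9,r4:1,r5:Mul2
c9: stall | r0:9,r1:Mul1,r2:8,r3:9,r4:1,r5:Mul2
c10: stall | r0:9,r1:Mul1,r2:8,r3:9,r4:1,r5:Mul2
c11: CDB Mul1=64; issue MUL r5<-Mul1 | r0:9,r1:64,r2:8,r3:9,r4:1,r5:Mul1
c12: CDB Mul2=72; issue SUB r3<-Add1 | r0:9,r1:64,r2:8,r3:Add1,r4:1,r5:Mul1
c13: issue SUB r3<-Add2 | r0:9,r1:64,r2:8,r3:Add2,r4:1,r5:Mul1
c14: CDB Add1=1; issue MUL r5<-Mul2 | r0:9,r1:64,r2:8,r3:Add2,r4:1,r5:Mul2
c15: CDB Add2=-63; issue ADD r4<-Add1 | r0:9,r1:64,r2:8,r3:-63,r4:Add1,r5:Mul2
c16: stall | r0:9,r1:64,r2:8,r3:-63,r4:Add1,r5:Mul2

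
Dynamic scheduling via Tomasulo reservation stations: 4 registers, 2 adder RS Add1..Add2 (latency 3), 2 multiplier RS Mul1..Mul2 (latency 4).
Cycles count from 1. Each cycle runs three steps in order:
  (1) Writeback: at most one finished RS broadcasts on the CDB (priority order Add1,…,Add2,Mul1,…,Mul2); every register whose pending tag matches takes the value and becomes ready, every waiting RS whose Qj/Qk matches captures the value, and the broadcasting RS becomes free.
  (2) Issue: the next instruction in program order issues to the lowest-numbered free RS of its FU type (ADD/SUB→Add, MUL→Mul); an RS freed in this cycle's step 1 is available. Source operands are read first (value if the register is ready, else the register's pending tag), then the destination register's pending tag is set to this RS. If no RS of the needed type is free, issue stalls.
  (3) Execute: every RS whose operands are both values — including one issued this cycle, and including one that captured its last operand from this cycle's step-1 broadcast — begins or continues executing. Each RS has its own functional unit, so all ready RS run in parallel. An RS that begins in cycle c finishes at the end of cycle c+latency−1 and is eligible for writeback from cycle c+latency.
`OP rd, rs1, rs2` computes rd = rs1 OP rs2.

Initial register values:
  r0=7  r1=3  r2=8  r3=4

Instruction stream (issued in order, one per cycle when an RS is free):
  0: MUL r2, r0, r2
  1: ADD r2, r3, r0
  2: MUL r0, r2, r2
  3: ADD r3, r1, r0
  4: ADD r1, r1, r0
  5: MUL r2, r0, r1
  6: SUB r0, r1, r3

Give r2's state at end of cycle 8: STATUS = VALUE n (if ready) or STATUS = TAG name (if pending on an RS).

STATUS = TAG Mul1

  c1: issue MUL r2<-Mul1  regs: r0:7,r1:3,r2:Mul1,r3:4
  c2: issue ADD r2<-Add1  regs: r0:7,r1:3,r2:Add1,r3:4
  c3: issue MUL r0<-Mul2  regs: r0:Mul2,r1:3,r2:Add1,r3:4
  c4: issue ADD r3<-Add2  regs: r0:Mul2,r1:3,r2:Add1,r3:Add2
  c5: CDB Add1=11; issue ADD r1<-Add1  regs: r0:Mul2,r1:Add1,r2:11,r3:Add2
  c6: CDB Mul1=56; issue MUL r2<-Mul1  regs: r0:Mul2,r1:Add1,r2:Mul1,r3:Add2
  c7: stall  regs: r0:Mul2,r1:Add1,r2:Mul1,r3:Add2
  c8: stall  regs: r0:Mul2,r1:Add1,r2:Mul1,r3:Add2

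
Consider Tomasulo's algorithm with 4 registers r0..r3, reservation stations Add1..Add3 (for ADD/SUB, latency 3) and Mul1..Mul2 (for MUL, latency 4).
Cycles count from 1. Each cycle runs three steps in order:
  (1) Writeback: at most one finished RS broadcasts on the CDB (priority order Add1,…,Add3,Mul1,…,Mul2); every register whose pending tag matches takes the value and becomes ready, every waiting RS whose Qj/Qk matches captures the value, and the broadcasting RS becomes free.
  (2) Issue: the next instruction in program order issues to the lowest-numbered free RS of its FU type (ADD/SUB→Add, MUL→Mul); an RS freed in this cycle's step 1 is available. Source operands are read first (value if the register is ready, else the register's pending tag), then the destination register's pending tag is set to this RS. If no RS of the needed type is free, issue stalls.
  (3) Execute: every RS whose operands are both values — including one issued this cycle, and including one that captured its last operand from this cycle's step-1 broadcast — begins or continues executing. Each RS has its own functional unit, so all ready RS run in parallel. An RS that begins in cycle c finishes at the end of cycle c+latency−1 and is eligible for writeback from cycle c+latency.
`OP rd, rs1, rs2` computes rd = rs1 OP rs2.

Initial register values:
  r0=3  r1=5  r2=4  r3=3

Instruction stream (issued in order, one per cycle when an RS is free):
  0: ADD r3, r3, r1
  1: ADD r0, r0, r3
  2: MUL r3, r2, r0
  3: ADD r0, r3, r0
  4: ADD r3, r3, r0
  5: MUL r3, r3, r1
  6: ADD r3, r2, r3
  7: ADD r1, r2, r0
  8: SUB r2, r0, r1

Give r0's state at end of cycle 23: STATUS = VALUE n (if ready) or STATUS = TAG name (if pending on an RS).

cycle 1: issue ADD r3<-Add1 // r0:3,r1:5,r2:4,r3:Add1
cycle 2: issue ADD r0<-Add2 // r0:Add2,r1:5,r2:4,r3:Add1
cycle 3: issue MUL r3<-Mul1 // r0:Add2,r1:5,r2:4,r3:Mul1
cycle 4: CDB Add1=8; issue ADD r0<-Add1 // r0:Add1,r1:5,r2:4,r3:Mul1
cycle 5: issue ADD r3<-Add3 // r0:Add1,r1:5,r2:4,r3:Add3
cycle 6: issue MUL r3<-Mul2 // r0:Add1,r1:5,r2:4,r3:Mul2
cycle 7: CDB Add2=11; issue ADD r3<-Add2 // r0:Add1,r1:5,r2:4,r3:Add2
cycle 8: stall // r0:Add1,r1:5,r2:4,r3:Add2
cycle 9: stall // r0:Add1,r1:5,r2:4,r3:Add2
cycle 10: stall // r0:Add1,r1:5,r2:4,r3:Add2
cycle 11: CDB Mul1=44; stall // r0:Add1,r1:5,r2:4,r3:Add2
cycle 12: stall // r0:Add1,r1:5,r2:4,r3:Add2
cycle 13: stall // r0:Add1,r1:5,r2:4,r3:Add2
cycle 14: CDB Add1=55; issue ADD r1<-Add1 // r0:55,r1:Add1,r2:4,r3:Add2
cycle 15: stall // r0:55,r1:Add1,r2:4,r3:Add2
cycle 16: stall // r0:55,r1:Add1,r2:4,r3:Add2
cycle 17: CDB Add1=59; issue SUB r2<-Add1 // r0:55,r1:59,r2:Add1,r3:Add2
cycle 18: CDB Add3=99 // r0:55,r1:59,r2:Add1,r3:Add2
cycle 19: - // r0:55,r1:59,r2:Add1,r3:Add2
cycle 20: CDB Add1=-4 // r0:55,r1:59,r2:-4,r3:Add2
cycle 21: - // r0:55,r1:59,r2:-4,r3:Add2
cycle 22: CDB Mul2=495 // r0:55,r1:59,r2:-4,r3:Add2
cycle 23: - // r0:55,r1:59,r2:-4,r3:Add2

STATUS = VALUE 55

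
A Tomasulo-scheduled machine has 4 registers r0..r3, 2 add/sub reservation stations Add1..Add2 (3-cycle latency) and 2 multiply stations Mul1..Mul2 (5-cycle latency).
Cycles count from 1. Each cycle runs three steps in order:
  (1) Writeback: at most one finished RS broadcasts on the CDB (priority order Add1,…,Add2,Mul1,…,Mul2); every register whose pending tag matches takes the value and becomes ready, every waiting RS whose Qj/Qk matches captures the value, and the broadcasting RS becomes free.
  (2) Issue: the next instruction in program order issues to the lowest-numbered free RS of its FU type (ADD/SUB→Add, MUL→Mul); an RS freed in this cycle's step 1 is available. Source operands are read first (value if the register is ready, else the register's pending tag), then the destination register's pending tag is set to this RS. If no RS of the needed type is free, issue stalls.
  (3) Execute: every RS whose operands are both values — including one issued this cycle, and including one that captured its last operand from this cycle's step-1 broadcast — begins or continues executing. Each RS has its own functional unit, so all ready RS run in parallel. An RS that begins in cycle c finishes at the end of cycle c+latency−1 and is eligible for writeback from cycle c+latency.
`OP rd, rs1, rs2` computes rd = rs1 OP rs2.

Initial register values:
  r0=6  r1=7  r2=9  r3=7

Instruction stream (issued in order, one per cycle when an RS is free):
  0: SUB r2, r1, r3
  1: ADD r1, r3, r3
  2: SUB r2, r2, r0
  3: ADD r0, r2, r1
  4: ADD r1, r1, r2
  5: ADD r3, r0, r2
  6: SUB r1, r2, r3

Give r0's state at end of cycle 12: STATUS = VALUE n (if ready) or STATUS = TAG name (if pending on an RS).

cycle 1: issue SUB r2<-Add1 // r0:6,r1:7,r2:Add1,r3:7
cycle 2: issue ADD r1<-Add2 // r0:6,r1:Add2,r2:Add1,r3:7
cycle 3: stall // r0:6,r1:Add2,r2:Add1,r3:7
cycle 4: CDB Add1=0; issue SUB r2<-Add1 // r0:6,r1:Add2,r2:Add1,r3:7
cycle 5: CDB Add2=14; issue ADD r0<-Add2 // r0:Add2,r1:14,r2:Add1,r3:7
cycle 6: stall // r0:Add2,r1:14,r2:Add1,r3:7
cycle 7: CDB Add1=-6; issue ADD r1<-Add1 // r0:Add2,r1:Add1,r2:-6,r3:7
cycle 8: stall // r0:Add2,r1:Add1,r2:-6,r3:7
cycle 9: stall // r0:Add2,r1:Add1,r2:-6,r3:7
cycle 10: CDB Add1=8; issue ADD r3<-Add1 // r0:Add2,r1:8,r2:-6,r3:Add1
cycle 11: CDB Add2=8; issue SUB r1<-Add2 // r0:8,r1:Add2,r2:-6,r3:Add1
cycle 12: - // r0:8,r1:Add2,r2:-6,r3:Add1

STATUS = VALUE 8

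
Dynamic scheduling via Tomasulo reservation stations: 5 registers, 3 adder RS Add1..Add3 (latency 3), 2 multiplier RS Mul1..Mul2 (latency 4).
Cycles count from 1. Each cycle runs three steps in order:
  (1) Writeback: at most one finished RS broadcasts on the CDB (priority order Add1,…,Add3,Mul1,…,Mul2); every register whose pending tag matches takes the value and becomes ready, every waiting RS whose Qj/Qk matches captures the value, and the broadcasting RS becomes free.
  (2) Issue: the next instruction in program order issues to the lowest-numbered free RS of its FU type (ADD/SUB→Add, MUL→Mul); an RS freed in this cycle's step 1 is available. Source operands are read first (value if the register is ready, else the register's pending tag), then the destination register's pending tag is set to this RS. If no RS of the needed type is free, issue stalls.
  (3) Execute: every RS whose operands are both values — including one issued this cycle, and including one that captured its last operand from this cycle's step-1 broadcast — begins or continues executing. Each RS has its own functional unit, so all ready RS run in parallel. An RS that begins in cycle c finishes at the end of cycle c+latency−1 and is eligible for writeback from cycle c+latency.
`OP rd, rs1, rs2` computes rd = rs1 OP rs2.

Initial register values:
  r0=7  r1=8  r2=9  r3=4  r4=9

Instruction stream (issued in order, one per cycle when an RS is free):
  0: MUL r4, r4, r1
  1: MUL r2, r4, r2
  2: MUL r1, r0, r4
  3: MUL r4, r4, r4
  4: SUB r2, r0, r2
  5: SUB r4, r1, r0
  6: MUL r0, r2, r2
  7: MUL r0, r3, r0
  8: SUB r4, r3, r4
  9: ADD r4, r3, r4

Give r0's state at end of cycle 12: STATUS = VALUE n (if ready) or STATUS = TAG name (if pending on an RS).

c1: issue MUL r4<-Mul1 | r0:7,r1:8,r2:9,r3:4,r4:Mul1
c2: issue MUL r2<-Mul2 | r0:7,r1:8,r2:Mul2,r3:4,r4:Mul1
c3: stall | r0:7,r1:8,r2:Mul2,r3:4,r4:Mul1
c4: stall | r0:7,r1:8,r2:Mul2,r3:4,r4:Mul1
c5: CDB Mul1=72; issue MUL r1<-Mul1 | r0:7,r1:Mul1,r2:Mul2,r3:4,r4:72
c6: stall | r0:7,r1:Mul1,r2:Mul2,r3:4,r4:72
c7: stall | r0:7,r1:Mul1,r2:Mul2,r3:4,r4:72
c8: stall | r0:7,r1:Mul1,r2:Mul2,r3:4,r4:72
c9: CDB Mul1=504; issue MUL r4<-Mul1 | r0:7,r1:504,r2:Mul2,r3:4,r4:Mul1
c10: CDB Mul2=648; issue SUB r2<-Add1 | r0:7,r1:504,r2:Add1,r3:4,r4:Mul1
c11: issue SUB r4<-Add2 | r0:7,r1:504,r2:Add1,r3:4,r4:Add2
c12: issue MUL r0<-Mul2 | r0:Mul2,r1:504,r2:Add1,r3:4,r4:Add2

STATUS = TAG Mul2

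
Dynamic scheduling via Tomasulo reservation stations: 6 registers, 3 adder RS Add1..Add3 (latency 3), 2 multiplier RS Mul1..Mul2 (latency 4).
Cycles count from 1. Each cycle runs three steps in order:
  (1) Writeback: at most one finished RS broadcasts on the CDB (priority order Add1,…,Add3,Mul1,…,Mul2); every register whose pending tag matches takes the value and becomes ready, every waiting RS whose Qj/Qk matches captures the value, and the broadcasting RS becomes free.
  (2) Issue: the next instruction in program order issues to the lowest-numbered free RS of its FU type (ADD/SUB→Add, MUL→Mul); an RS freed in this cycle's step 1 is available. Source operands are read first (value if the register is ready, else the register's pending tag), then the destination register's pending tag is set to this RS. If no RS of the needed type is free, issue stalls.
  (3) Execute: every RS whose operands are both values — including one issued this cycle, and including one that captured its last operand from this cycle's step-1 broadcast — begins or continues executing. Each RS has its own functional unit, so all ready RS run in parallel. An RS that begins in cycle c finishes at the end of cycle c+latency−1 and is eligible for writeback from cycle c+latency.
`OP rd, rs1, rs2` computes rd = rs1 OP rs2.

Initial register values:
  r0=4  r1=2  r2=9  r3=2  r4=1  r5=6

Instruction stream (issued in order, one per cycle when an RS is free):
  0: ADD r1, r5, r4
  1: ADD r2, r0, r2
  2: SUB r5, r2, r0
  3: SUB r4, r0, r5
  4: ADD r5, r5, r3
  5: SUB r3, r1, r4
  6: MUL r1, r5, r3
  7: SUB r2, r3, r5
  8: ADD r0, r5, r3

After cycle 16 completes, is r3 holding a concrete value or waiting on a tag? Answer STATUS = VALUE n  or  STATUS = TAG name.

STATUS = VALUE 12

c1: issue ADD r1<-Add1 | r0:4,r1:Add1,r2:9,r3:2,r4:1,r5:6
c2: issue ADD r2<-Add2 | r0:4,r1:Add1,r2:Add2,r3:2,r4:1,r5:6
c3: issue SUB r5<-Add3 | r0:4,r1:Add1,r2:Add2,r3:2,r4:1,r5:Add3
c4: CDB Add1=7; issue SUB r4<-Add1 | r0:4,r1:7,r2:Add2,r3:2,r4:Add1,r5:Add3
c5: CDB Add2=13; issue ADD r5<-Add2 | r0:4,r1:7,r2:13,r3:2,r4:Add1,r5:Add2
c6: stall | r0:4,r1:7,r2:13,r3:2,r4:Add1,r5:Add2
c7: stall | r0:4,r1:7,r2:13,r3:2,r4:Add1,r5:Add2
c8: CDB Add3=9; issue SUB r3<-Add3 | r0:4,r1:7,r2:13,r3:Add3,r4:Add1,r5:Add2
c9: issue MUL r1<-Mul1 | r0:4,r1:Mul1,r2:13,r3:Add3,r4:Add1,r5:Add2
c10: stall | r0:4,r1:Mul1,r2:13,r3:Add3,r4:Add1,r5:Add2
c11: CDB Add1=-5; issue SUB r2<-Add1 | r0:4,r1:Mul1,r2:Add1,r3:Add3,r4:-5,r5:Add2
c12: CDB Add2=11; issue ADD r0<-Add2 | r0:Add2,r1:Mul1,r2:Add1,r3:Add3,r4:-5,r5:11
c13: - | r0:Add2,r1:Mul1,r2:Add1,r3:Add3,r4:-5,r5:11
c14: CDB Add3=12 | r0:Add2,r1:Mul1,r2:Add1,r3:12,r4:-5,r5:11
c15: - | r0:Add2,r1:Mul1,r2:Add1,r3:12,r4:-5,r5:11
c16: - | r0:Add2,r1:Mul1,r2:Add1,r3:12,r4:-5,r5:11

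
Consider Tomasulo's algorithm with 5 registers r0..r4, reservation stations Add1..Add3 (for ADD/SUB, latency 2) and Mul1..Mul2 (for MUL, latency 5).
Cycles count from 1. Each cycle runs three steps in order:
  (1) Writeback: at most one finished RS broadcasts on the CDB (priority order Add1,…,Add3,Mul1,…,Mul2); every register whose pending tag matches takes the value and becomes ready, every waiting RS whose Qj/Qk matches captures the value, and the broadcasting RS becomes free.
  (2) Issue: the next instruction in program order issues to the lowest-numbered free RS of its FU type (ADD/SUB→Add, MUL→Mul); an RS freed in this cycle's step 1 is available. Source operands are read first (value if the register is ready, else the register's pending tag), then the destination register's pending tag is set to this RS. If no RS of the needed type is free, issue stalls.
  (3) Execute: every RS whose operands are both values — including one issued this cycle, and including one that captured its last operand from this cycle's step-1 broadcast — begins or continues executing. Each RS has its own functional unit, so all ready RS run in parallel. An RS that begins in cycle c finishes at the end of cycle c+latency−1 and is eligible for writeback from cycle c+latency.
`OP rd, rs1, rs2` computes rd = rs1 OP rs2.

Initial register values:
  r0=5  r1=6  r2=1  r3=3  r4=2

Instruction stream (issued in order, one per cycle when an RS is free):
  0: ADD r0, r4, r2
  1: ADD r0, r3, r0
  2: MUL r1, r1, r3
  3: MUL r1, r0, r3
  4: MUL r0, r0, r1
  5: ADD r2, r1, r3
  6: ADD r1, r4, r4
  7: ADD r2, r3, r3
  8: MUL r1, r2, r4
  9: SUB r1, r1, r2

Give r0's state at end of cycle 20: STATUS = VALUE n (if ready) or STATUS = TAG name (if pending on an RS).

c1: issue ADD r0<-Add1 | r0:Add1,r1:6,r2:1,r3:3,r4:2
c2: issue ADD r0<-Add2 | r0:Add2,r1:6,r2:1,r3:3,r4:2
c3: CDB Add1=3; issue MUL r1<-Mul1 | r0:Add2,r1:Mul1,r2:1,r3:3,r4:2
c4: issue MUL r1<-Mul2 | r0:Add2,r1:Mul2,r2:1,r3:3,r4:2
c5: CDB Add2=6; stall | r0:6,r1:Mul2,r2:1,r3:3,r4:2
c6: stall | r0:6,r1:Mul2,r2:1,r3:3,r4:2
c7: stall | r0:6,r1:Mul2,r2:1,r3:3,r4:2
c8: CDB Mul1=18; issue MUL r0<-Mul1 | r0:Mul1,r1:Mul2,r2:1,r3:3,r4:2
c9: issue ADD r2<-Add1 | r0:Mul1,r1:Mul2,r2:Add1,r3:3,r4:2
c10: CDB Mul2=18; issue ADD r1<-Add2 | r0:Mul1,r1:Add2,r2:Add1,r3:3,r4:2
c11: issue ADD r2<-Add3 | r0:Mul1,r1:Add2,r2:Add3,r3:3,r4:2
c12: CDB Add1=21; issue MUL r1<-Mul2 | r0:Mul1,r1:Mul2,r2:Add3,r3:3,r4:2
c13: CDB Add2=4; issue SUB r1<-Add1 | r0:Mul1,r1:Add1,r2:Add3,r3:3,r4:2
c14: CDB Add3=6 | r0:Mul1,r1:Add1,r2:6,r3:3,r4:2
c15: CDB Mul1=108 | r0:108,r1:Add1,r2:6,r3:3,r4:2
c16: - | r0:108,r1:Add1,r2:6,r3:3,r4:2
c17: - | r0:108,r1:Add1,r2:6,r3:3,r4:2
c18: - | r0:108,r1:Add1,r2:6,r3:3,r4:2
c19: CDB Mul2=12 | r0:108,r1:Add1,r2:6,r3:3,r4:2
c20: - | r0:108,r1:Add1,r2:6,r3:3,r4:2

STATUS = VALUE 108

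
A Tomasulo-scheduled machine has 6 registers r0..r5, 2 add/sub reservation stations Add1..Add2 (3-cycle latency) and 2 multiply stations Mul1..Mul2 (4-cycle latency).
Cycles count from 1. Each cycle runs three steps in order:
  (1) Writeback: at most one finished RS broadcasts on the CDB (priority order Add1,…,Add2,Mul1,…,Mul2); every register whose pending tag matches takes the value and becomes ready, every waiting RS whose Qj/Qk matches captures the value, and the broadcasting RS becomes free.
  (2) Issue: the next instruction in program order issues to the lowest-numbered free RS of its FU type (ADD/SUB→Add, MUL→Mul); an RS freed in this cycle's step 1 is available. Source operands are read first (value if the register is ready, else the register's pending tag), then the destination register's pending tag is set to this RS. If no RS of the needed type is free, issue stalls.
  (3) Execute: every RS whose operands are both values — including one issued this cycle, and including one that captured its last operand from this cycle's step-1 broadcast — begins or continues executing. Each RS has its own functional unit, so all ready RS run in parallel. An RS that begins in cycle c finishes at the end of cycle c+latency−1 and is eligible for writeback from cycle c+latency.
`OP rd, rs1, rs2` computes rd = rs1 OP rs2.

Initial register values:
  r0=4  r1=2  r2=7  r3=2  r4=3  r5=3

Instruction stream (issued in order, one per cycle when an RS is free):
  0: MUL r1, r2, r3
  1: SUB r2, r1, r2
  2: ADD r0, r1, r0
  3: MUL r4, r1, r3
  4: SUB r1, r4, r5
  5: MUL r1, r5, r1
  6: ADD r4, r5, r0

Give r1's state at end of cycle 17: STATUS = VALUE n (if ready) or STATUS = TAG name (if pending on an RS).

  c1: issue MUL r1<-Mul1  regs: r0:4,r1:Mul1,r2:7,r3:2,r4:3,r5:3
  c2: issue SUB r2<-Add1  regs: r0:4,r1:Mul1,r2:Add1,r3:2,r4:3,r5:3
  c3: issue ADD r0<-Add2  regs: r0:Add2,r1:Mul1,r2:Add1,r3:2,r4:3,r5:3
  c4: issue MUL r4<-Mul2  regs: r0:Add2,r1:Mul1,r2:Add1,r3:2,r4:Mul2,r5:3
  c5: CDB Mul1=14; stall  regs: r0:Add2,r1:14,r2:Add1,r3:2,r4:Mul2,r5:3
  c6: stall  regs: r0:Add2,r1:14,r2:Add1,r3:2,r4:Mul2,r5:3
  c7: stall  regs: r0:Add2,r1:14,r2:Add1,r3:2,r4:Mul2,r5:3
  c8: CDB Add1=7; issue SUB r1<-Add1  regs: r0:Add2,r1:Add1,r2:7,r3:2,r4:Mul2,r5:3
  c9: CDB Add2=18; issue MUL r1<-Mul1  regs: r0:18,r1:Mul1,r2:7,r3:2,r4:Mul2,r5:3
  c10: CDB Mul2=28; issue ADD r4<-Add2  regs: r0:18,r1:Mul1,r2:7,r3:2,r4:Add2,r5:3
  c11: -  regs: r0:18,r1:Mul1,r2:7,r3:2,r4:Add2,r5:3
  c12: -  regs: r0:18,r1:Mul1,r2:7,r3:2,r4:Add2,r5:3
  c13: CDB Add1=25  regs: r0:18,r1:Mul1,r2:7,r3:2,r4:Add2,r5:3
  c14: CDB Add2=21  regs: r0:18,r1:Mul1,r2:7,r3:2,r4:21,r5:3
  c15: -  regs: r0:18,r1:Mul1,r2:7,r3:2,r4:21,r5:3
  c16: -  regs: r0:18,r1:Mul1,r2:7,r3:2,r4:21,r5:3
  c17: CDB Mul1=75  regs: r0:18,r1:75,r2:7,r3:2,r4:21,r5:3

STATUS = VALUE 75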